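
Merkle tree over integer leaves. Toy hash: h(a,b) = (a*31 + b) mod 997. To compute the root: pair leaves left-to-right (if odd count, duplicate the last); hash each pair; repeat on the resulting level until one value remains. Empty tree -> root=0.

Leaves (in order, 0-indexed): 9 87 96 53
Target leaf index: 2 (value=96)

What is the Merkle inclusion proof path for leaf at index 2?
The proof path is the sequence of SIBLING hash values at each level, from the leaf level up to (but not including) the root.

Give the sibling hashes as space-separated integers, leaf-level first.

L0 (leaves): [9, 87, 96, 53], target index=2
L1: h(9,87)=(9*31+87)%997=366 [pair 0] h(96,53)=(96*31+53)%997=38 [pair 1] -> [366, 38]
  Sibling for proof at L0: 53
L2: h(366,38)=(366*31+38)%997=417 [pair 0] -> [417]
  Sibling for proof at L1: 366
Root: 417
Proof path (sibling hashes from leaf to root): [53, 366]

Answer: 53 366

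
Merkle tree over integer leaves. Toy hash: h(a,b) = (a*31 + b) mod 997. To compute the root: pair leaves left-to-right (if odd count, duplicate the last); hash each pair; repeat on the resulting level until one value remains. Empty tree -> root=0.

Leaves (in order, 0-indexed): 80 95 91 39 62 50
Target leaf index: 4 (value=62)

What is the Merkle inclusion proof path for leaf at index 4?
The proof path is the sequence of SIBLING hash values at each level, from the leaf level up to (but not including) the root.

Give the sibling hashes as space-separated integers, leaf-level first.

Answer: 50 975 931

Derivation:
L0 (leaves): [80, 95, 91, 39, 62, 50], target index=4
L1: h(80,95)=(80*31+95)%997=581 [pair 0] h(91,39)=(91*31+39)%997=866 [pair 1] h(62,50)=(62*31+50)%997=975 [pair 2] -> [581, 866, 975]
  Sibling for proof at L0: 50
L2: h(581,866)=(581*31+866)%997=931 [pair 0] h(975,975)=(975*31+975)%997=293 [pair 1] -> [931, 293]
  Sibling for proof at L1: 975
L3: h(931,293)=(931*31+293)%997=241 [pair 0] -> [241]
  Sibling for proof at L2: 931
Root: 241
Proof path (sibling hashes from leaf to root): [50, 975, 931]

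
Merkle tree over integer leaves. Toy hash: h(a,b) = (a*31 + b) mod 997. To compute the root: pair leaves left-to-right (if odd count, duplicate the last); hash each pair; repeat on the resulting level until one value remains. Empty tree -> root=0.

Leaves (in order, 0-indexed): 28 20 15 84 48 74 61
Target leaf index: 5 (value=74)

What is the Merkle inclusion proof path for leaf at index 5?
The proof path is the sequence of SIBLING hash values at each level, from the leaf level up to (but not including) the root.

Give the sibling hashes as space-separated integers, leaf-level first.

Answer: 48 955 161

Derivation:
L0 (leaves): [28, 20, 15, 84, 48, 74, 61], target index=5
L1: h(28,20)=(28*31+20)%997=888 [pair 0] h(15,84)=(15*31+84)%997=549 [pair 1] h(48,74)=(48*31+74)%997=565 [pair 2] h(61,61)=(61*31+61)%997=955 [pair 3] -> [888, 549, 565, 955]
  Sibling for proof at L0: 48
L2: h(888,549)=(888*31+549)%997=161 [pair 0] h(565,955)=(565*31+955)%997=524 [pair 1] -> [161, 524]
  Sibling for proof at L1: 955
L3: h(161,524)=(161*31+524)%997=530 [pair 0] -> [530]
  Sibling for proof at L2: 161
Root: 530
Proof path (sibling hashes from leaf to root): [48, 955, 161]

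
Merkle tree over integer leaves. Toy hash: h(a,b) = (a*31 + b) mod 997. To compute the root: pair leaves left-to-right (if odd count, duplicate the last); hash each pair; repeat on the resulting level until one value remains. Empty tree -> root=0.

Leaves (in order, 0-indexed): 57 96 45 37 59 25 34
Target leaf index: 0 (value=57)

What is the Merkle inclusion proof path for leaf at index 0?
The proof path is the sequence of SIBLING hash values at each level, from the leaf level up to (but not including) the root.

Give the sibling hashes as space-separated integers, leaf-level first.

Answer: 96 435 736

Derivation:
L0 (leaves): [57, 96, 45, 37, 59, 25, 34], target index=0
L1: h(57,96)=(57*31+96)%997=866 [pair 0] h(45,37)=(45*31+37)%997=435 [pair 1] h(59,25)=(59*31+25)%997=857 [pair 2] h(34,34)=(34*31+34)%997=91 [pair 3] -> [866, 435, 857, 91]
  Sibling for proof at L0: 96
L2: h(866,435)=(866*31+435)%997=362 [pair 0] h(857,91)=(857*31+91)%997=736 [pair 1] -> [362, 736]
  Sibling for proof at L1: 435
L3: h(362,736)=(362*31+736)%997=991 [pair 0] -> [991]
  Sibling for proof at L2: 736
Root: 991
Proof path (sibling hashes from leaf to root): [96, 435, 736]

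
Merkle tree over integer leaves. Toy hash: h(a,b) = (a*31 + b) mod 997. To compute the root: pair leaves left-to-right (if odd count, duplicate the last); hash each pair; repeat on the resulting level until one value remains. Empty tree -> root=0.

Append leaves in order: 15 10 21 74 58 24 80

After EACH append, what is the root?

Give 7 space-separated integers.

After append 15 (leaves=[15]):
  L0: [15]
  root=15
After append 10 (leaves=[15, 10]):
  L0: [15, 10]
  L1: h(15,10)=(15*31+10)%997=475 -> [475]
  root=475
After append 21 (leaves=[15, 10, 21]):
  L0: [15, 10, 21]
  L1: h(15,10)=(15*31+10)%997=475 h(21,21)=(21*31+21)%997=672 -> [475, 672]
  L2: h(475,672)=(475*31+672)%997=442 -> [442]
  root=442
After append 74 (leaves=[15, 10, 21, 74]):
  L0: [15, 10, 21, 74]
  L1: h(15,10)=(15*31+10)%997=475 h(21,74)=(21*31+74)%997=725 -> [475, 725]
  L2: h(475,725)=(475*31+725)%997=495 -> [495]
  root=495
After append 58 (leaves=[15, 10, 21, 74, 58]):
  L0: [15, 10, 21, 74, 58]
  L1: h(15,10)=(15*31+10)%997=475 h(21,74)=(21*31+74)%997=725 h(58,58)=(58*31+58)%997=859 -> [475, 725, 859]
  L2: h(475,725)=(475*31+725)%997=495 h(859,859)=(859*31+859)%997=569 -> [495, 569]
  L3: h(495,569)=(495*31+569)%997=959 -> [959]
  root=959
After append 24 (leaves=[15, 10, 21, 74, 58, 24]):
  L0: [15, 10, 21, 74, 58, 24]
  L1: h(15,10)=(15*31+10)%997=475 h(21,74)=(21*31+74)%997=725 h(58,24)=(58*31+24)%997=825 -> [475, 725, 825]
  L2: h(475,725)=(475*31+725)%997=495 h(825,825)=(825*31+825)%997=478 -> [495, 478]
  L3: h(495,478)=(495*31+478)%997=868 -> [868]
  root=868
After append 80 (leaves=[15, 10, 21, 74, 58, 24, 80]):
  L0: [15, 10, 21, 74, 58, 24, 80]
  L1: h(15,10)=(15*31+10)%997=475 h(21,74)=(21*31+74)%997=725 h(58,24)=(58*31+24)%997=825 h(80,80)=(80*31+80)%997=566 -> [475, 725, 825, 566]
  L2: h(475,725)=(475*31+725)%997=495 h(825,566)=(825*31+566)%997=219 -> [495, 219]
  L3: h(495,219)=(495*31+219)%997=609 -> [609]
  root=609

Answer: 15 475 442 495 959 868 609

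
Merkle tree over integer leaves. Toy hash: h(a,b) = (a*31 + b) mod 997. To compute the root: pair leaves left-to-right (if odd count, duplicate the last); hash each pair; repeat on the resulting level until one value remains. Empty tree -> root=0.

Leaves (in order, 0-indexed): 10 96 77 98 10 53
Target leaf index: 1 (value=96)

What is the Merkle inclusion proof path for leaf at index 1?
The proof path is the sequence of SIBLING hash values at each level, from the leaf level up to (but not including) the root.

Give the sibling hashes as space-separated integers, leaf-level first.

L0 (leaves): [10, 96, 77, 98, 10, 53], target index=1
L1: h(10,96)=(10*31+96)%997=406 [pair 0] h(77,98)=(77*31+98)%997=491 [pair 1] h(10,53)=(10*31+53)%997=363 [pair 2] -> [406, 491, 363]
  Sibling for proof at L0: 10
L2: h(406,491)=(406*31+491)%997=116 [pair 0] h(363,363)=(363*31+363)%997=649 [pair 1] -> [116, 649]
  Sibling for proof at L1: 491
L3: h(116,649)=(116*31+649)%997=257 [pair 0] -> [257]
  Sibling for proof at L2: 649
Root: 257
Proof path (sibling hashes from leaf to root): [10, 491, 649]

Answer: 10 491 649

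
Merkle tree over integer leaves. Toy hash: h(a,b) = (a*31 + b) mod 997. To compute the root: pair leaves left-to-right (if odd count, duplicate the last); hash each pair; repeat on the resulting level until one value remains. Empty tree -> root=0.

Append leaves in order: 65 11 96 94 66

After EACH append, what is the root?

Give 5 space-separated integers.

After append 65 (leaves=[65]):
  L0: [65]
  root=65
After append 11 (leaves=[65, 11]):
  L0: [65, 11]
  L1: h(65,11)=(65*31+11)%997=32 -> [32]
  root=32
After append 96 (leaves=[65, 11, 96]):
  L0: [65, 11, 96]
  L1: h(65,11)=(65*31+11)%997=32 h(96,96)=(96*31+96)%997=81 -> [32, 81]
  L2: h(32,81)=(32*31+81)%997=76 -> [76]
  root=76
After append 94 (leaves=[65, 11, 96, 94]):
  L0: [65, 11, 96, 94]
  L1: h(65,11)=(65*31+11)%997=32 h(96,94)=(96*31+94)%997=79 -> [32, 79]
  L2: h(32,79)=(32*31+79)%997=74 -> [74]
  root=74
After append 66 (leaves=[65, 11, 96, 94, 66]):
  L0: [65, 11, 96, 94, 66]
  L1: h(65,11)=(65*31+11)%997=32 h(96,94)=(96*31+94)%997=79 h(66,66)=(66*31+66)%997=118 -> [32, 79, 118]
  L2: h(32,79)=(32*31+79)%997=74 h(118,118)=(118*31+118)%997=785 -> [74, 785]
  L3: h(74,785)=(74*31+785)%997=88 -> [88]
  root=88

Answer: 65 32 76 74 88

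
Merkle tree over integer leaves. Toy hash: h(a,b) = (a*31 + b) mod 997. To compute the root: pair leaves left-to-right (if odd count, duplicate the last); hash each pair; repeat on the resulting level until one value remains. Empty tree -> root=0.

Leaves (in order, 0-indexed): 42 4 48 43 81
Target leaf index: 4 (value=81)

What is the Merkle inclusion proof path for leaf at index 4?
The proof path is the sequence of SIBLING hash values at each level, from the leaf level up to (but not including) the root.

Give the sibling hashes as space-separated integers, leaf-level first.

Answer: 81 598 143

Derivation:
L0 (leaves): [42, 4, 48, 43, 81], target index=4
L1: h(42,4)=(42*31+4)%997=309 [pair 0] h(48,43)=(48*31+43)%997=534 [pair 1] h(81,81)=(81*31+81)%997=598 [pair 2] -> [309, 534, 598]
  Sibling for proof at L0: 81
L2: h(309,534)=(309*31+534)%997=143 [pair 0] h(598,598)=(598*31+598)%997=193 [pair 1] -> [143, 193]
  Sibling for proof at L1: 598
L3: h(143,193)=(143*31+193)%997=638 [pair 0] -> [638]
  Sibling for proof at L2: 143
Root: 638
Proof path (sibling hashes from leaf to root): [81, 598, 143]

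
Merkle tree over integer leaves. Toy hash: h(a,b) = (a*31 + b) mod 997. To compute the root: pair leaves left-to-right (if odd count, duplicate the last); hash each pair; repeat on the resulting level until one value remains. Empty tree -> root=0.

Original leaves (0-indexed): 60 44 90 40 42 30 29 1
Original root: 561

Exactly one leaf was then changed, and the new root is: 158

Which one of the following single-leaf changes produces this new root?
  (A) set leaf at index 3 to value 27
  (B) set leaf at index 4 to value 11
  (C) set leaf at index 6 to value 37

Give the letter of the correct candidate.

Original leaves: [60, 44, 90, 40, 42, 30, 29, 1]
Target new root: 158
Try each candidate change and compute the resulting root:
Candidate A: set leaf[3] = 27 -> leaves = [60, 44, 90, 27, 42, 30, 29, 1]
  L0: [60, 44, 90, 27, 42, 30, 29, 1]
  L1: h(60,44)=(60*31+44)%997=907 h(90,27)=(90*31+27)%997=823 h(42,30)=(42*31+30)%997=335 h(29,1)=(29*31+1)%997=900 -> [907, 823, 335, 900]
  L2: h(907,823)=(907*31+823)%997=27 h(335,900)=(335*31+900)%997=318 -> [27, 318]
  L3: h(27,318)=(27*31+318)%997=158 -> [158]
  root = 158 == target 158  ** MATCH **
Candidate B: set leaf[4] = 11 -> leaves = [60, 44, 90, 40, 11, 30, 29, 1]
  L0: [60, 44, 90, 40, 11, 30, 29, 1]
  L1: h(60,44)=(60*31+44)%997=907 h(90,40)=(90*31+40)%997=836 h(11,30)=(11*31+30)%997=371 h(29,1)=(29*31+1)%997=900 -> [907, 836, 371, 900]
  L2: h(907,836)=(907*31+836)%997=40 h(371,900)=(371*31+900)%997=437 -> [40, 437]
  L3: h(40,437)=(40*31+437)%997=680 -> [680]
  root = 680 != target 158
Candidate C: set leaf[6] = 37 -> leaves = [60, 44, 90, 40, 42, 30, 37, 1]
  L0: [60, 44, 90, 40, 42, 30, 37, 1]
  L1: h(60,44)=(60*31+44)%997=907 h(90,40)=(90*31+40)%997=836 h(42,30)=(42*31+30)%997=335 h(37,1)=(37*31+1)%997=151 -> [907, 836, 335, 151]
  L2: h(907,836)=(907*31+836)%997=40 h(335,151)=(335*31+151)%997=566 -> [40, 566]
  L3: h(40,566)=(40*31+566)%997=809 -> [809]
  root = 809 != target 158
Candidate A produces the target root.

Answer: A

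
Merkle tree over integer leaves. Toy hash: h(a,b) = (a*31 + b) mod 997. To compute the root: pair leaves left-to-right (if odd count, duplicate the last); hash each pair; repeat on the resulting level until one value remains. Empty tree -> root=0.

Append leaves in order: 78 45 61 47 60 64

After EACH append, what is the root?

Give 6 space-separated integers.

After append 78 (leaves=[78]):
  L0: [78]
  root=78
After append 45 (leaves=[78, 45]):
  L0: [78, 45]
  L1: h(78,45)=(78*31+45)%997=469 -> [469]
  root=469
After append 61 (leaves=[78, 45, 61]):
  L0: [78, 45, 61]
  L1: h(78,45)=(78*31+45)%997=469 h(61,61)=(61*31+61)%997=955 -> [469, 955]
  L2: h(469,955)=(469*31+955)%997=539 -> [539]
  root=539
After append 47 (leaves=[78, 45, 61, 47]):
  L0: [78, 45, 61, 47]
  L1: h(78,45)=(78*31+45)%997=469 h(61,47)=(61*31+47)%997=941 -> [469, 941]
  L2: h(469,941)=(469*31+941)%997=525 -> [525]
  root=525
After append 60 (leaves=[78, 45, 61, 47, 60]):
  L0: [78, 45, 61, 47, 60]
  L1: h(78,45)=(78*31+45)%997=469 h(61,47)=(61*31+47)%997=941 h(60,60)=(60*31+60)%997=923 -> [469, 941, 923]
  L2: h(469,941)=(469*31+941)%997=525 h(923,923)=(923*31+923)%997=623 -> [525, 623]
  L3: h(525,623)=(525*31+623)%997=946 -> [946]
  root=946
After append 64 (leaves=[78, 45, 61, 47, 60, 64]):
  L0: [78, 45, 61, 47, 60, 64]
  L1: h(78,45)=(78*31+45)%997=469 h(61,47)=(61*31+47)%997=941 h(60,64)=(60*31+64)%997=927 -> [469, 941, 927]
  L2: h(469,941)=(469*31+941)%997=525 h(927,927)=(927*31+927)%997=751 -> [525, 751]
  L3: h(525,751)=(525*31+751)%997=77 -> [77]
  root=77

Answer: 78 469 539 525 946 77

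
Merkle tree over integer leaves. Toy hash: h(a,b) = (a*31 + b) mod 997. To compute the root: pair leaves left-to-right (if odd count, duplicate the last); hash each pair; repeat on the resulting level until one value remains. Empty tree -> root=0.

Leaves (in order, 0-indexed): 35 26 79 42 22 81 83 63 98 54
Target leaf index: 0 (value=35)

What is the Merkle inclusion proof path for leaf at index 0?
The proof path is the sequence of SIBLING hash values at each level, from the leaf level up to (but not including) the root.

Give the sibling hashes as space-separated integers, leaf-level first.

L0 (leaves): [35, 26, 79, 42, 22, 81, 83, 63, 98, 54], target index=0
L1: h(35,26)=(35*31+26)%997=114 [pair 0] h(79,42)=(79*31+42)%997=497 [pair 1] h(22,81)=(22*31+81)%997=763 [pair 2] h(83,63)=(83*31+63)%997=642 [pair 3] h(98,54)=(98*31+54)%997=101 [pair 4] -> [114, 497, 763, 642, 101]
  Sibling for proof at L0: 26
L2: h(114,497)=(114*31+497)%997=43 [pair 0] h(763,642)=(763*31+642)%997=367 [pair 1] h(101,101)=(101*31+101)%997=241 [pair 2] -> [43, 367, 241]
  Sibling for proof at L1: 497
L3: h(43,367)=(43*31+367)%997=703 [pair 0] h(241,241)=(241*31+241)%997=733 [pair 1] -> [703, 733]
  Sibling for proof at L2: 367
L4: h(703,733)=(703*31+733)%997=592 [pair 0] -> [592]
  Sibling for proof at L3: 733
Root: 592
Proof path (sibling hashes from leaf to root): [26, 497, 367, 733]

Answer: 26 497 367 733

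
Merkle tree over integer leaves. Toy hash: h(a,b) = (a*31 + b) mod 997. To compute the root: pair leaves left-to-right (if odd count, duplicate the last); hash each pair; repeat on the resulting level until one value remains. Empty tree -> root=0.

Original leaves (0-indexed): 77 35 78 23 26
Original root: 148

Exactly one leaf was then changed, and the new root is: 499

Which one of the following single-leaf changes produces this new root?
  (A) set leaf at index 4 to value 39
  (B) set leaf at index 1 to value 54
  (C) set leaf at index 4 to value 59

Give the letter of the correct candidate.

Answer: A

Derivation:
Original leaves: [77, 35, 78, 23, 26]
Target new root: 499
Try each candidate change and compute the resulting root:
Candidate A: set leaf[4] = 39 -> leaves = [77, 35, 78, 23, 39]
  L0: [77, 35, 78, 23, 39]
  L1: h(77,35)=(77*31+35)%997=428 h(78,23)=(78*31+23)%997=447 h(39,39)=(39*31+39)%997=251 -> [428, 447, 251]
  L2: h(428,447)=(428*31+447)%997=754 h(251,251)=(251*31+251)%997=56 -> [754, 56]
  L3: h(754,56)=(754*31+56)%997=499 -> [499]
  root = 499 == target 499  ** MATCH **
Candidate B: set leaf[1] = 54 -> leaves = [77, 54, 78, 23, 26]
  L0: [77, 54, 78, 23, 26]
  L1: h(77,54)=(77*31+54)%997=447 h(78,23)=(78*31+23)%997=447 h(26,26)=(26*31+26)%997=832 -> [447, 447, 832]
  L2: h(447,447)=(447*31+447)%997=346 h(832,832)=(832*31+832)%997=702 -> [346, 702]
  L3: h(346,702)=(346*31+702)%997=461 -> [461]
  root = 461 != target 499
Candidate C: set leaf[4] = 59 -> leaves = [77, 35, 78, 23, 59]
  L0: [77, 35, 78, 23, 59]
  L1: h(77,35)=(77*31+35)%997=428 h(78,23)=(78*31+23)%997=447 h(59,59)=(59*31+59)%997=891 -> [428, 447, 891]
  L2: h(428,447)=(428*31+447)%997=754 h(891,891)=(891*31+891)%997=596 -> [754, 596]
  L3: h(754,596)=(754*31+596)%997=42 -> [42]
  root = 42 != target 499
Candidate A produces the target root.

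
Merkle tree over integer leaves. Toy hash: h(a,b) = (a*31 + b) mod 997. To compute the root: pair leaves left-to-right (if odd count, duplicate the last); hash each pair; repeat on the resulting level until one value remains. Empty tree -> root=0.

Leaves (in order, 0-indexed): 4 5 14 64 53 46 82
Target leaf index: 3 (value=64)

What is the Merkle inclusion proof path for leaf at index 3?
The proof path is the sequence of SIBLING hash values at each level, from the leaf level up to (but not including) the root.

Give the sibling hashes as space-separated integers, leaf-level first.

L0 (leaves): [4, 5, 14, 64, 53, 46, 82], target index=3
L1: h(4,5)=(4*31+5)%997=129 [pair 0] h(14,64)=(14*31+64)%997=498 [pair 1] h(53,46)=(53*31+46)%997=692 [pair 2] h(82,82)=(82*31+82)%997=630 [pair 3] -> [129, 498, 692, 630]
  Sibling for proof at L0: 14
L2: h(129,498)=(129*31+498)%997=509 [pair 0] h(692,630)=(692*31+630)%997=148 [pair 1] -> [509, 148]
  Sibling for proof at L1: 129
L3: h(509,148)=(509*31+148)%997=972 [pair 0] -> [972]
  Sibling for proof at L2: 148
Root: 972
Proof path (sibling hashes from leaf to root): [14, 129, 148]

Answer: 14 129 148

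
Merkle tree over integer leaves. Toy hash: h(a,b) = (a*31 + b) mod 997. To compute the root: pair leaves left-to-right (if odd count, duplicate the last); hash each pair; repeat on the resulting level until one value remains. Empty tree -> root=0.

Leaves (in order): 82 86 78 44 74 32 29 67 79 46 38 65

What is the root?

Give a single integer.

Answer: 857

Derivation:
L0: [82, 86, 78, 44, 74, 32, 29, 67, 79, 46, 38, 65]
L1: h(82,86)=(82*31+86)%997=634 h(78,44)=(78*31+44)%997=468 h(74,32)=(74*31+32)%997=332 h(29,67)=(29*31+67)%997=966 h(79,46)=(79*31+46)%997=501 h(38,65)=(38*31+65)%997=246 -> [634, 468, 332, 966, 501, 246]
L2: h(634,468)=(634*31+468)%997=182 h(332,966)=(332*31+966)%997=291 h(501,246)=(501*31+246)%997=822 -> [182, 291, 822]
L3: h(182,291)=(182*31+291)%997=948 h(822,822)=(822*31+822)%997=382 -> [948, 382]
L4: h(948,382)=(948*31+382)%997=857 -> [857]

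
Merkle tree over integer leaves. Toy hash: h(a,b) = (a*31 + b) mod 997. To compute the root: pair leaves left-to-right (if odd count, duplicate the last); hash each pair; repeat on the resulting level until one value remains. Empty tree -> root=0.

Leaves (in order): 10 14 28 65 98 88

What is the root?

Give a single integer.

Answer: 642

Derivation:
L0: [10, 14, 28, 65, 98, 88]
L1: h(10,14)=(10*31+14)%997=324 h(28,65)=(28*31+65)%997=933 h(98,88)=(98*31+88)%997=135 -> [324, 933, 135]
L2: h(324,933)=(324*31+933)%997=10 h(135,135)=(135*31+135)%997=332 -> [10, 332]
L3: h(10,332)=(10*31+332)%997=642 -> [642]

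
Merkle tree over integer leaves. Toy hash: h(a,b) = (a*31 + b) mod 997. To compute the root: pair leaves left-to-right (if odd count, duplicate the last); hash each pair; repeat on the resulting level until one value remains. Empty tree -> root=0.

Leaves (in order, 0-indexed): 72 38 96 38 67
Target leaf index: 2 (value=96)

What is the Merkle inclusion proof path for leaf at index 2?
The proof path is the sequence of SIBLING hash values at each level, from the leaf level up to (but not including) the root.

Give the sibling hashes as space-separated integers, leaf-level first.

Answer: 38 276 812

Derivation:
L0 (leaves): [72, 38, 96, 38, 67], target index=2
L1: h(72,38)=(72*31+38)%997=276 [pair 0] h(96,38)=(96*31+38)%997=23 [pair 1] h(67,67)=(67*31+67)%997=150 [pair 2] -> [276, 23, 150]
  Sibling for proof at L0: 38
L2: h(276,23)=(276*31+23)%997=603 [pair 0] h(150,150)=(150*31+150)%997=812 [pair 1] -> [603, 812]
  Sibling for proof at L1: 276
L3: h(603,812)=(603*31+812)%997=562 [pair 0] -> [562]
  Sibling for proof at L2: 812
Root: 562
Proof path (sibling hashes from leaf to root): [38, 276, 812]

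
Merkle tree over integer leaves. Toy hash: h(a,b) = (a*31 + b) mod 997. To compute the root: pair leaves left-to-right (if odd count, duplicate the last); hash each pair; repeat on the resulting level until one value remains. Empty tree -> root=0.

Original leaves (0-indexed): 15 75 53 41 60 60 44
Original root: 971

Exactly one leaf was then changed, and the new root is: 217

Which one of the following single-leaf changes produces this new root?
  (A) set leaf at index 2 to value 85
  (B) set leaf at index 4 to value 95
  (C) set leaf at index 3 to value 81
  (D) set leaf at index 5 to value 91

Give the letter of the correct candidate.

Original leaves: [15, 75, 53, 41, 60, 60, 44]
Target new root: 217
Try each candidate change and compute the resulting root:
Candidate A: set leaf[2] = 85 -> leaves = [15, 75, 85, 41, 60, 60, 44]
  L0: [15, 75, 85, 41, 60, 60, 44]
  L1: h(15,75)=(15*31+75)%997=540 h(85,41)=(85*31+41)%997=682 h(60,60)=(60*31+60)%997=923 h(44,44)=(44*31+44)%997=411 -> [540, 682, 923, 411]
  L2: h(540,682)=(540*31+682)%997=473 h(923,411)=(923*31+411)%997=111 -> [473, 111]
  L3: h(473,111)=(473*31+111)%997=816 -> [816]
  root = 816 != target 217
Candidate B: set leaf[4] = 95 -> leaves = [15, 75, 53, 41, 95, 60, 44]
  L0: [15, 75, 53, 41, 95, 60, 44]
  L1: h(15,75)=(15*31+75)%997=540 h(53,41)=(53*31+41)%997=687 h(95,60)=(95*31+60)%997=14 h(44,44)=(44*31+44)%997=411 -> [540, 687, 14, 411]
  L2: h(540,687)=(540*31+687)%997=478 h(14,411)=(14*31+411)%997=845 -> [478, 845]
  L3: h(478,845)=(478*31+845)%997=708 -> [708]
  root = 708 != target 217
Candidate C: set leaf[3] = 81 -> leaves = [15, 75, 53, 81, 60, 60, 44]
  L0: [15, 75, 53, 81, 60, 60, 44]
  L1: h(15,75)=(15*31+75)%997=540 h(53,81)=(53*31+81)%997=727 h(60,60)=(60*31+60)%997=923 h(44,44)=(44*31+44)%997=411 -> [540, 727, 923, 411]
  L2: h(540,727)=(540*31+727)%997=518 h(923,411)=(923*31+411)%997=111 -> [518, 111]
  L3: h(518,111)=(518*31+111)%997=217 -> [217]
  root = 217 == target 217  ** MATCH **
Candidate D: set leaf[5] = 91 -> leaves = [15, 75, 53, 41, 60, 91, 44]
  L0: [15, 75, 53, 41, 60, 91, 44]
  L1: h(15,75)=(15*31+75)%997=540 h(53,41)=(53*31+41)%997=687 h(60,91)=(60*31+91)%997=954 h(44,44)=(44*31+44)%997=411 -> [540, 687, 954, 411]
  L2: h(540,687)=(540*31+687)%997=478 h(954,411)=(954*31+411)%997=75 -> [478, 75]
  L3: h(478,75)=(478*31+75)%997=935 -> [935]
  root = 935 != target 217
Candidate C produces the target root.

Answer: C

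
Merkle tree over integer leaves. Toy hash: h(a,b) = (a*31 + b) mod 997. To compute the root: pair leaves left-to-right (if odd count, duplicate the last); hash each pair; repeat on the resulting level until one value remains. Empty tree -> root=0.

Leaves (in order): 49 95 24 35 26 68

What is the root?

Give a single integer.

Answer: 992

Derivation:
L0: [49, 95, 24, 35, 26, 68]
L1: h(49,95)=(49*31+95)%997=617 h(24,35)=(24*31+35)%997=779 h(26,68)=(26*31+68)%997=874 -> [617, 779, 874]
L2: h(617,779)=(617*31+779)%997=963 h(874,874)=(874*31+874)%997=52 -> [963, 52]
L3: h(963,52)=(963*31+52)%997=992 -> [992]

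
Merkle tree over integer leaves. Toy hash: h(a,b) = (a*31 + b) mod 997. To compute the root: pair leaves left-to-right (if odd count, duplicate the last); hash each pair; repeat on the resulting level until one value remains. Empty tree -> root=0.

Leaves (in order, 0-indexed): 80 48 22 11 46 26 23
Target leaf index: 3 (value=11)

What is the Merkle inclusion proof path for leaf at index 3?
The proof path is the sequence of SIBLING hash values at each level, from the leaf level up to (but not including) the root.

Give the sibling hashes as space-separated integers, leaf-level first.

Answer: 22 534 883

Derivation:
L0 (leaves): [80, 48, 22, 11, 46, 26, 23], target index=3
L1: h(80,48)=(80*31+48)%997=534 [pair 0] h(22,11)=(22*31+11)%997=693 [pair 1] h(46,26)=(46*31+26)%997=455 [pair 2] h(23,23)=(23*31+23)%997=736 [pair 3] -> [534, 693, 455, 736]
  Sibling for proof at L0: 22
L2: h(534,693)=(534*31+693)%997=298 [pair 0] h(455,736)=(455*31+736)%997=883 [pair 1] -> [298, 883]
  Sibling for proof at L1: 534
L3: h(298,883)=(298*31+883)%997=151 [pair 0] -> [151]
  Sibling for proof at L2: 883
Root: 151
Proof path (sibling hashes from leaf to root): [22, 534, 883]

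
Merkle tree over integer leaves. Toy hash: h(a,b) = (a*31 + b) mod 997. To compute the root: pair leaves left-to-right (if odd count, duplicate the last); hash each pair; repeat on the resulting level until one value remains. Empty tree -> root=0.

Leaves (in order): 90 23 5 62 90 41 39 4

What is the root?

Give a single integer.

L0: [90, 23, 5, 62, 90, 41, 39, 4]
L1: h(90,23)=(90*31+23)%997=819 h(5,62)=(5*31+62)%997=217 h(90,41)=(90*31+41)%997=837 h(39,4)=(39*31+4)%997=216 -> [819, 217, 837, 216]
L2: h(819,217)=(819*31+217)%997=681 h(837,216)=(837*31+216)%997=241 -> [681, 241]
L3: h(681,241)=(681*31+241)%997=415 -> [415]

Answer: 415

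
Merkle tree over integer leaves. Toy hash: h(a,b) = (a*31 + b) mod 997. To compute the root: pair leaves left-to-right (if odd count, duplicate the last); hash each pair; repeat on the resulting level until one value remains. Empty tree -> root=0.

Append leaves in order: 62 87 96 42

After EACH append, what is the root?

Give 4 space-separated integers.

After append 62 (leaves=[62]):
  L0: [62]
  root=62
After append 87 (leaves=[62, 87]):
  L0: [62, 87]
  L1: h(62,87)=(62*31+87)%997=15 -> [15]
  root=15
After append 96 (leaves=[62, 87, 96]):
  L0: [62, 87, 96]
  L1: h(62,87)=(62*31+87)%997=15 h(96,96)=(96*31+96)%997=81 -> [15, 81]
  L2: h(15,81)=(15*31+81)%997=546 -> [546]
  root=546
After append 42 (leaves=[62, 87, 96, 42]):
  L0: [62, 87, 96, 42]
  L1: h(62,87)=(62*31+87)%997=15 h(96,42)=(96*31+42)%997=27 -> [15, 27]
  L2: h(15,27)=(15*31+27)%997=492 -> [492]
  root=492

Answer: 62 15 546 492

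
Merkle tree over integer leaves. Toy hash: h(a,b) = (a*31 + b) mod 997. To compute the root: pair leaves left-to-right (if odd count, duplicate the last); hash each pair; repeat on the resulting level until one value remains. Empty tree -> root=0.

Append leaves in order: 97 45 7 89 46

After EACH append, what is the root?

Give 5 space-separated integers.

Answer: 97 61 121 203 556

Derivation:
After append 97 (leaves=[97]):
  L0: [97]
  root=97
After append 45 (leaves=[97, 45]):
  L0: [97, 45]
  L1: h(97,45)=(97*31+45)%997=61 -> [61]
  root=61
After append 7 (leaves=[97, 45, 7]):
  L0: [97, 45, 7]
  L1: h(97,45)=(97*31+45)%997=61 h(7,7)=(7*31+7)%997=224 -> [61, 224]
  L2: h(61,224)=(61*31+224)%997=121 -> [121]
  root=121
After append 89 (leaves=[97, 45, 7, 89]):
  L0: [97, 45, 7, 89]
  L1: h(97,45)=(97*31+45)%997=61 h(7,89)=(7*31+89)%997=306 -> [61, 306]
  L2: h(61,306)=(61*31+306)%997=203 -> [203]
  root=203
After append 46 (leaves=[97, 45, 7, 89, 46]):
  L0: [97, 45, 7, 89, 46]
  L1: h(97,45)=(97*31+45)%997=61 h(7,89)=(7*31+89)%997=306 h(46,46)=(46*31+46)%997=475 -> [61, 306, 475]
  L2: h(61,306)=(61*31+306)%997=203 h(475,475)=(475*31+475)%997=245 -> [203, 245]
  L3: h(203,245)=(203*31+245)%997=556 -> [556]
  root=556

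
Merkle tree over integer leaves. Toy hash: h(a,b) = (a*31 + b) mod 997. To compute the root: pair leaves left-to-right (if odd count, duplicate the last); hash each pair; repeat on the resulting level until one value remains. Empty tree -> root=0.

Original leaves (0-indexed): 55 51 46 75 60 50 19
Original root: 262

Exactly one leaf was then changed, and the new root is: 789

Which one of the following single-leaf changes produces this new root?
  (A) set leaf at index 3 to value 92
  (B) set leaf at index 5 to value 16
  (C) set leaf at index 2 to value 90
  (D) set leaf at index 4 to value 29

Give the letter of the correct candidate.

Answer: A

Derivation:
Original leaves: [55, 51, 46, 75, 60, 50, 19]
Target new root: 789
Try each candidate change and compute the resulting root:
Candidate A: set leaf[3] = 92 -> leaves = [55, 51, 46, 92, 60, 50, 19]
  L0: [55, 51, 46, 92, 60, 50, 19]
  L1: h(55,51)=(55*31+51)%997=759 h(46,92)=(46*31+92)%997=521 h(60,50)=(60*31+50)%997=913 h(19,19)=(19*31+19)%997=608 -> [759, 521, 913, 608]
  L2: h(759,521)=(759*31+521)%997=122 h(913,608)=(913*31+608)%997=995 -> [122, 995]
  L3: h(122,995)=(122*31+995)%997=789 -> [789]
  root = 789 == target 789  ** MATCH **
Candidate B: set leaf[5] = 16 -> leaves = [55, 51, 46, 75, 60, 16, 19]
  L0: [55, 51, 46, 75, 60, 16, 19]
  L1: h(55,51)=(55*31+51)%997=759 h(46,75)=(46*31+75)%997=504 h(60,16)=(60*31+16)%997=879 h(19,19)=(19*31+19)%997=608 -> [759, 504, 879, 608]
  L2: h(759,504)=(759*31+504)%997=105 h(879,608)=(879*31+608)%997=938 -> [105, 938]
  L3: h(105,938)=(105*31+938)%997=205 -> [205]
  root = 205 != target 789
Candidate C: set leaf[2] = 90 -> leaves = [55, 51, 90, 75, 60, 50, 19]
  L0: [55, 51, 90, 75, 60, 50, 19]
  L1: h(55,51)=(55*31+51)%997=759 h(90,75)=(90*31+75)%997=871 h(60,50)=(60*31+50)%997=913 h(19,19)=(19*31+19)%997=608 -> [759, 871, 913, 608]
  L2: h(759,871)=(759*31+871)%997=472 h(913,608)=(913*31+608)%997=995 -> [472, 995]
  L3: h(472,995)=(472*31+995)%997=672 -> [672]
  root = 672 != target 789
Candidate D: set leaf[4] = 29 -> leaves = [55, 51, 46, 75, 29, 50, 19]
  L0: [55, 51, 46, 75, 29, 50, 19]
  L1: h(55,51)=(55*31+51)%997=759 h(46,75)=(46*31+75)%997=504 h(29,50)=(29*31+50)%997=949 h(19,19)=(19*31+19)%997=608 -> [759, 504, 949, 608]
  L2: h(759,504)=(759*31+504)%997=105 h(949,608)=(949*31+608)%997=117 -> [105, 117]
  L3: h(105,117)=(105*31+117)%997=381 -> [381]
  root = 381 != target 789
Candidate A produces the target root.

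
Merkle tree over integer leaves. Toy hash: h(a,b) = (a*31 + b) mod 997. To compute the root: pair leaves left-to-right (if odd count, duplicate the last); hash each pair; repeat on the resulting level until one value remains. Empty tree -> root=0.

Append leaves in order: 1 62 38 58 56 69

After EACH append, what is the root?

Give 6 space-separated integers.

After append 1 (leaves=[1]):
  L0: [1]
  root=1
After append 62 (leaves=[1, 62]):
  L0: [1, 62]
  L1: h(1,62)=(1*31+62)%997=93 -> [93]
  root=93
After append 38 (leaves=[1, 62, 38]):
  L0: [1, 62, 38]
  L1: h(1,62)=(1*31+62)%997=93 h(38,38)=(38*31+38)%997=219 -> [93, 219]
  L2: h(93,219)=(93*31+219)%997=111 -> [111]
  root=111
After append 58 (leaves=[1, 62, 38, 58]):
  L0: [1, 62, 38, 58]
  L1: h(1,62)=(1*31+62)%997=93 h(38,58)=(38*31+58)%997=239 -> [93, 239]
  L2: h(93,239)=(93*31+239)%997=131 -> [131]
  root=131
After append 56 (leaves=[1, 62, 38, 58, 56]):
  L0: [1, 62, 38, 58, 56]
  L1: h(1,62)=(1*31+62)%997=93 h(38,58)=(38*31+58)%997=239 h(56,56)=(56*31+56)%997=795 -> [93, 239, 795]
  L2: h(93,239)=(93*31+239)%997=131 h(795,795)=(795*31+795)%997=515 -> [131, 515]
  L3: h(131,515)=(131*31+515)%997=588 -> [588]
  root=588
After append 69 (leaves=[1, 62, 38, 58, 56, 69]):
  L0: [1, 62, 38, 58, 56, 69]
  L1: h(1,62)=(1*31+62)%997=93 h(38,58)=(38*31+58)%997=239 h(56,69)=(56*31+69)%997=808 -> [93, 239, 808]
  L2: h(93,239)=(93*31+239)%997=131 h(808,808)=(808*31+808)%997=931 -> [131, 931]
  L3: h(131,931)=(131*31+931)%997=7 -> [7]
  root=7

Answer: 1 93 111 131 588 7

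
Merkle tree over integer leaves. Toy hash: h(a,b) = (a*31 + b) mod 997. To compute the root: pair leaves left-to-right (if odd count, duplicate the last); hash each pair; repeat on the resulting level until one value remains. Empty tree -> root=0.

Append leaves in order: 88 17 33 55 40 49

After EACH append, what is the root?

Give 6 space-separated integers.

After append 88 (leaves=[88]):
  L0: [88]
  root=88
After append 17 (leaves=[88, 17]):
  L0: [88, 17]
  L1: h(88,17)=(88*31+17)%997=751 -> [751]
  root=751
After append 33 (leaves=[88, 17, 33]):
  L0: [88, 17, 33]
  L1: h(88,17)=(88*31+17)%997=751 h(33,33)=(33*31+33)%997=59 -> [751, 59]
  L2: h(751,59)=(751*31+59)%997=409 -> [409]
  root=409
After append 55 (leaves=[88, 17, 33, 55]):
  L0: [88, 17, 33, 55]
  L1: h(88,17)=(88*31+17)%997=751 h(33,55)=(33*31+55)%997=81 -> [751, 81]
  L2: h(751,81)=(751*31+81)%997=431 -> [431]
  root=431
After append 40 (leaves=[88, 17, 33, 55, 40]):
  L0: [88, 17, 33, 55, 40]
  L1: h(88,17)=(88*31+17)%997=751 h(33,55)=(33*31+55)%997=81 h(40,40)=(40*31+40)%997=283 -> [751, 81, 283]
  L2: h(751,81)=(751*31+81)%997=431 h(283,283)=(283*31+283)%997=83 -> [431, 83]
  L3: h(431,83)=(431*31+83)%997=483 -> [483]
  root=483
After append 49 (leaves=[88, 17, 33, 55, 40, 49]):
  L0: [88, 17, 33, 55, 40, 49]
  L1: h(88,17)=(88*31+17)%997=751 h(33,55)=(33*31+55)%997=81 h(40,49)=(40*31+49)%997=292 -> [751, 81, 292]
  L2: h(751,81)=(751*31+81)%997=431 h(292,292)=(292*31+292)%997=371 -> [431, 371]
  L3: h(431,371)=(431*31+371)%997=771 -> [771]
  root=771

Answer: 88 751 409 431 483 771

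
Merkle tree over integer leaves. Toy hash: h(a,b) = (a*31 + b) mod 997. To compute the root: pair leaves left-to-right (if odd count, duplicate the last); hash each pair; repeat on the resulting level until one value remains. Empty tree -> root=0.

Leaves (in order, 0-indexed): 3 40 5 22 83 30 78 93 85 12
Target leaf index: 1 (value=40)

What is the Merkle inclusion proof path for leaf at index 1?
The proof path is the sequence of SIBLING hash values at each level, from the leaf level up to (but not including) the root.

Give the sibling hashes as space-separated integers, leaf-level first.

Answer: 3 177 453 682

Derivation:
L0 (leaves): [3, 40, 5, 22, 83, 30, 78, 93, 85, 12], target index=1
L1: h(3,40)=(3*31+40)%997=133 [pair 0] h(5,22)=(5*31+22)%997=177 [pair 1] h(83,30)=(83*31+30)%997=609 [pair 2] h(78,93)=(78*31+93)%997=517 [pair 3] h(85,12)=(85*31+12)%997=653 [pair 4] -> [133, 177, 609, 517, 653]
  Sibling for proof at L0: 3
L2: h(133,177)=(133*31+177)%997=312 [pair 0] h(609,517)=(609*31+517)%997=453 [pair 1] h(653,653)=(653*31+653)%997=956 [pair 2] -> [312, 453, 956]
  Sibling for proof at L1: 177
L3: h(312,453)=(312*31+453)%997=155 [pair 0] h(956,956)=(956*31+956)%997=682 [pair 1] -> [155, 682]
  Sibling for proof at L2: 453
L4: h(155,682)=(155*31+682)%997=502 [pair 0] -> [502]
  Sibling for proof at L3: 682
Root: 502
Proof path (sibling hashes from leaf to root): [3, 177, 453, 682]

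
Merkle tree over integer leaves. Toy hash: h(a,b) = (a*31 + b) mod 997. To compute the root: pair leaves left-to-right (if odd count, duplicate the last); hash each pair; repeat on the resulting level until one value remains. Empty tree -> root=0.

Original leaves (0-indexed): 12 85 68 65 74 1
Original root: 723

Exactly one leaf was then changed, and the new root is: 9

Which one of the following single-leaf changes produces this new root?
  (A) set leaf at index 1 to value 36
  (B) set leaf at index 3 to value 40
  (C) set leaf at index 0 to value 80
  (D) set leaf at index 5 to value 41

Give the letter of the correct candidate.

Original leaves: [12, 85, 68, 65, 74, 1]
Target new root: 9
Try each candidate change and compute the resulting root:
Candidate A: set leaf[1] = 36 -> leaves = [12, 36, 68, 65, 74, 1]
  L0: [12, 36, 68, 65, 74, 1]
  L1: h(12,36)=(12*31+36)%997=408 h(68,65)=(68*31+65)%997=179 h(74,1)=(74*31+1)%997=301 -> [408, 179, 301]
  L2: h(408,179)=(408*31+179)%997=863 h(301,301)=(301*31+301)%997=659 -> [863, 659]
  L3: h(863,659)=(863*31+659)%997=493 -> [493]
  root = 493 != target 9
Candidate B: set leaf[3] = 40 -> leaves = [12, 85, 68, 40, 74, 1]
  L0: [12, 85, 68, 40, 74, 1]
  L1: h(12,85)=(12*31+85)%997=457 h(68,40)=(68*31+40)%997=154 h(74,1)=(74*31+1)%997=301 -> [457, 154, 301]
  L2: h(457,154)=(457*31+154)%997=363 h(301,301)=(301*31+301)%997=659 -> [363, 659]
  L3: h(363,659)=(363*31+659)%997=945 -> [945]
  root = 945 != target 9
Candidate C: set leaf[0] = 80 -> leaves = [80, 85, 68, 65, 74, 1]
  L0: [80, 85, 68, 65, 74, 1]
  L1: h(80,85)=(80*31+85)%997=571 h(68,65)=(68*31+65)%997=179 h(74,1)=(74*31+1)%997=301 -> [571, 179, 301]
  L2: h(571,179)=(571*31+179)%997=931 h(301,301)=(301*31+301)%997=659 -> [931, 659]
  L3: h(931,659)=(931*31+659)%997=607 -> [607]
  root = 607 != target 9
Candidate D: set leaf[5] = 41 -> leaves = [12, 85, 68, 65, 74, 41]
  L0: [12, 85, 68, 65, 74, 41]
  L1: h(12,85)=(12*31+85)%997=457 h(68,65)=(68*31+65)%997=179 h(74,41)=(74*31+41)%997=341 -> [457, 179, 341]
  L2: h(457,179)=(457*31+179)%997=388 h(341,341)=(341*31+341)%997=942 -> [388, 942]
  L3: h(388,942)=(388*31+942)%997=9 -> [9]
  root = 9 == target 9  ** MATCH **
Candidate D produces the target root.

Answer: D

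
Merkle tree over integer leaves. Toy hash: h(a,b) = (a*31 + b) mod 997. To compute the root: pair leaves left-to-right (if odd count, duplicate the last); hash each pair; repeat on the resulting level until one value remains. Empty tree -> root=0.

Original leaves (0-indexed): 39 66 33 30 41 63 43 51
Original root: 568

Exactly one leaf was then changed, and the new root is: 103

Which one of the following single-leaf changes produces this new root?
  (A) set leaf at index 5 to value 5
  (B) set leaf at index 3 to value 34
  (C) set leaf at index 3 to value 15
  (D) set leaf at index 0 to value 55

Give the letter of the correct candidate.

Answer: C

Derivation:
Original leaves: [39, 66, 33, 30, 41, 63, 43, 51]
Target new root: 103
Try each candidate change and compute the resulting root:
Candidate A: set leaf[5] = 5 -> leaves = [39, 66, 33, 30, 41, 5, 43, 51]
  L0: [39, 66, 33, 30, 41, 5, 43, 51]
  L1: h(39,66)=(39*31+66)%997=278 h(33,30)=(33*31+30)%997=56 h(41,5)=(41*31+5)%997=279 h(43,51)=(43*31+51)%997=387 -> [278, 56, 279, 387]
  L2: h(278,56)=(278*31+56)%997=698 h(279,387)=(279*31+387)%997=63 -> [698, 63]
  L3: h(698,63)=(698*31+63)%997=764 -> [764]
  root = 764 != target 103
Candidate B: set leaf[3] = 34 -> leaves = [39, 66, 33, 34, 41, 63, 43, 51]
  L0: [39, 66, 33, 34, 41, 63, 43, 51]
  L1: h(39,66)=(39*31+66)%997=278 h(33,34)=(33*31+34)%997=60 h(41,63)=(41*31+63)%997=337 h(43,51)=(43*31+51)%997=387 -> [278, 60, 337, 387]
  L2: h(278,60)=(278*31+60)%997=702 h(337,387)=(337*31+387)%997=864 -> [702, 864]
  L3: h(702,864)=(702*31+864)%997=692 -> [692]
  root = 692 != target 103
Candidate C: set leaf[3] = 15 -> leaves = [39, 66, 33, 15, 41, 63, 43, 51]
  L0: [39, 66, 33, 15, 41, 63, 43, 51]
  L1: h(39,66)=(39*31+66)%997=278 h(33,15)=(33*31+15)%997=41 h(41,63)=(41*31+63)%997=337 h(43,51)=(43*31+51)%997=387 -> [278, 41, 337, 387]
  L2: h(278,41)=(278*31+41)%997=683 h(337,387)=(337*31+387)%997=864 -> [683, 864]
  L3: h(683,864)=(683*31+864)%997=103 -> [103]
  root = 103 == target 103  ** MATCH **
Candidate D: set leaf[0] = 55 -> leaves = [55, 66, 33, 30, 41, 63, 43, 51]
  L0: [55, 66, 33, 30, 41, 63, 43, 51]
  L1: h(55,66)=(55*31+66)%997=774 h(33,30)=(33*31+30)%997=56 h(41,63)=(41*31+63)%997=337 h(43,51)=(43*31+51)%997=387 -> [774, 56, 337, 387]
  L2: h(774,56)=(774*31+56)%997=122 h(337,387)=(337*31+387)%997=864 -> [122, 864]
  L3: h(122,864)=(122*31+864)%997=658 -> [658]
  root = 658 != target 103
Candidate C produces the target root.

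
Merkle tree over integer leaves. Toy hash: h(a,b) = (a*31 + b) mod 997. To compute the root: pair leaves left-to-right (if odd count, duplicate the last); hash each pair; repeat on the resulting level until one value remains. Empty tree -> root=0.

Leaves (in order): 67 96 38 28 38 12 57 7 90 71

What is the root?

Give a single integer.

Answer: 756

Derivation:
L0: [67, 96, 38, 28, 38, 12, 57, 7, 90, 71]
L1: h(67,96)=(67*31+96)%997=179 h(38,28)=(38*31+28)%997=209 h(38,12)=(38*31+12)%997=193 h(57,7)=(57*31+7)%997=777 h(90,71)=(90*31+71)%997=867 -> [179, 209, 193, 777, 867]
L2: h(179,209)=(179*31+209)%997=773 h(193,777)=(193*31+777)%997=778 h(867,867)=(867*31+867)%997=825 -> [773, 778, 825]
L3: h(773,778)=(773*31+778)%997=813 h(825,825)=(825*31+825)%997=478 -> [813, 478]
L4: h(813,478)=(813*31+478)%997=756 -> [756]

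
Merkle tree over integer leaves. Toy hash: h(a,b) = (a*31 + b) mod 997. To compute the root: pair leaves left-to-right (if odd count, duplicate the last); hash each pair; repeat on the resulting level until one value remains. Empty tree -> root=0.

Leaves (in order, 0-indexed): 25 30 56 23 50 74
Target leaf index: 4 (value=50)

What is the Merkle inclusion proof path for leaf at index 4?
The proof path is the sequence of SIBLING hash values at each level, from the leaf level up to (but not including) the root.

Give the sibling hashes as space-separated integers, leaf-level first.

Answer: 74 627 792

Derivation:
L0 (leaves): [25, 30, 56, 23, 50, 74], target index=4
L1: h(25,30)=(25*31+30)%997=805 [pair 0] h(56,23)=(56*31+23)%997=762 [pair 1] h(50,74)=(50*31+74)%997=627 [pair 2] -> [805, 762, 627]
  Sibling for proof at L0: 74
L2: h(805,762)=(805*31+762)%997=792 [pair 0] h(627,627)=(627*31+627)%997=124 [pair 1] -> [792, 124]
  Sibling for proof at L1: 627
L3: h(792,124)=(792*31+124)%997=748 [pair 0] -> [748]
  Sibling for proof at L2: 792
Root: 748
Proof path (sibling hashes from leaf to root): [74, 627, 792]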